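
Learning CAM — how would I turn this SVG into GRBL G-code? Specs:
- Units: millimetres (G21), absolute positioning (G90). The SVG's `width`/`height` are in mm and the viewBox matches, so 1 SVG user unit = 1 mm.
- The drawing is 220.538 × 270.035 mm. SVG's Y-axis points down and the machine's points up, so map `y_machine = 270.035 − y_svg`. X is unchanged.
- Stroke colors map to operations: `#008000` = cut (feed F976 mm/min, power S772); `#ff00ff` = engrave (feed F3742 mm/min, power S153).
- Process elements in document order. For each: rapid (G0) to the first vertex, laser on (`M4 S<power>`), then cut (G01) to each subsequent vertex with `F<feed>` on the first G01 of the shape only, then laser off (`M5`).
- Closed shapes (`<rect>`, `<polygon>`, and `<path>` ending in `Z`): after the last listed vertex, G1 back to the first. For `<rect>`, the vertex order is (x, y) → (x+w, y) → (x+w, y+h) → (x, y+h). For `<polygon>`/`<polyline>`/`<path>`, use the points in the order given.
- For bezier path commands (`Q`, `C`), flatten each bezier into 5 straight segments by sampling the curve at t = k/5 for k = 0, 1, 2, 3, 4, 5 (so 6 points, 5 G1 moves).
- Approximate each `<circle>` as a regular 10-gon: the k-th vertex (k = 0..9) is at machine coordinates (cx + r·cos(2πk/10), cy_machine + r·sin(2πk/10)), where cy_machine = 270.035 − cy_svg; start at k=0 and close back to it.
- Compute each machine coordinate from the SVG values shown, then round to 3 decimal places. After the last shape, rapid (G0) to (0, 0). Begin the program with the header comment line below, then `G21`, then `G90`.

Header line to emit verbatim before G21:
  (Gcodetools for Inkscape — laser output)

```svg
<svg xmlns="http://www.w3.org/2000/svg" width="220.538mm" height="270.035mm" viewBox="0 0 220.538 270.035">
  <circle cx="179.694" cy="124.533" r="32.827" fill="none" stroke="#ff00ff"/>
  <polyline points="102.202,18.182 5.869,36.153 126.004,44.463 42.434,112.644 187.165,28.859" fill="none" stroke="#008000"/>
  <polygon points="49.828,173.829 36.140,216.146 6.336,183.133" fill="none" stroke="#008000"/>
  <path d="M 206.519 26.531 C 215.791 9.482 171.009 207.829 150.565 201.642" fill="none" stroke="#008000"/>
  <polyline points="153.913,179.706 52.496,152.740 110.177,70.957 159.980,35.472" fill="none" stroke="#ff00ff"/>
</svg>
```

(Gcodetools for Inkscape — laser output)
G21
G90
G0 X212.521 Y145.502
M4 S153
G01 X206.252 Y164.797 F3742
G01 X189.838 Y176.722
G01 X169.550 Y176.722
G01 X153.136 Y164.797
G01 X146.867 Y145.502
G01 X153.136 Y126.207
G01 X169.550 Y114.282
G01 X189.838 Y114.282
G01 X206.252 Y126.207
G01 X212.521 Y145.502
M5
G0 X102.202 Y251.853
M4 S772
G01 X5.869 Y233.882 F976
G01 X126.004 Y225.572
G01 X42.434 Y157.391
G01 X187.165 Y241.176
M5
G0 X49.828 Y96.206
M4 S772
G01 X36.140 Y53.889 F976
G01 X6.336 Y86.902
G01 X49.828 Y96.206
M5
G0 X206.519 Y243.504
M4 S772
G01 X206.223 Y231.245 F976
G01 X196.717 Y187.448
G01 X181.763 Y132.269
G01 X165.125 Y85.865
G01 X150.565 Y68.393
M5
G0 X153.913 Y90.329
M4 S153
G01 X52.496 Y117.295 F3742
G01 X110.177 Y199.078
G01 X159.980 Y234.563
M5
G0 X0.000 Y0.000

Since the viewBox matches the mm dimensions, user units are millimetres directly. The only transform is the Y-flip y_m = 270.035 − y_svg.

Shape 1 is a circle drawn with `<circle>`. Its stroke #ff00ff means engrave at S153, F3742. After flipping Y the toolpath is (212.521,145.502) → (206.252,164.797) → (189.838,176.722) → (169.550,176.722) → (153.136,164.797) → (146.867,145.502) → (153.136,126.207) → (169.550,114.282) → (189.838,114.282) → (206.252,126.207) → (212.521,145.502), returning to the start.

Shape 2 is a open polyline drawn with `<polyline>`. Its stroke #008000 means cut at S772, F976. After flipping Y the toolpath is (102.202,251.853) → (5.869,233.882) → (126.004,225.572) → (42.434,157.391) → (187.165,241.176).

Shape 3 is a regular polygon drawn with `<polygon>`. Its stroke #008000 means cut at S772, F976. After flipping Y the toolpath is (49.828,96.206) → (36.140,53.889) → (6.336,86.902) → (49.828,96.206), returning to the start.

Shape 4 is a cubic bezier drawn with `<path>`. Its stroke #008000 means cut at S772, F976. After flipping Y the toolpath is (206.519,243.504) → (206.223,231.245) → (196.717,187.448) → (181.763,132.269) → (165.125,85.865) → (150.565,68.393).

Shape 5 is a open polyline drawn with `<polyline>`. Its stroke #ff00ff means engrave at S153, F3742. After flipping Y the toolpath is (153.913,90.329) → (52.496,117.295) → (110.177,199.078) → (159.980,234.563).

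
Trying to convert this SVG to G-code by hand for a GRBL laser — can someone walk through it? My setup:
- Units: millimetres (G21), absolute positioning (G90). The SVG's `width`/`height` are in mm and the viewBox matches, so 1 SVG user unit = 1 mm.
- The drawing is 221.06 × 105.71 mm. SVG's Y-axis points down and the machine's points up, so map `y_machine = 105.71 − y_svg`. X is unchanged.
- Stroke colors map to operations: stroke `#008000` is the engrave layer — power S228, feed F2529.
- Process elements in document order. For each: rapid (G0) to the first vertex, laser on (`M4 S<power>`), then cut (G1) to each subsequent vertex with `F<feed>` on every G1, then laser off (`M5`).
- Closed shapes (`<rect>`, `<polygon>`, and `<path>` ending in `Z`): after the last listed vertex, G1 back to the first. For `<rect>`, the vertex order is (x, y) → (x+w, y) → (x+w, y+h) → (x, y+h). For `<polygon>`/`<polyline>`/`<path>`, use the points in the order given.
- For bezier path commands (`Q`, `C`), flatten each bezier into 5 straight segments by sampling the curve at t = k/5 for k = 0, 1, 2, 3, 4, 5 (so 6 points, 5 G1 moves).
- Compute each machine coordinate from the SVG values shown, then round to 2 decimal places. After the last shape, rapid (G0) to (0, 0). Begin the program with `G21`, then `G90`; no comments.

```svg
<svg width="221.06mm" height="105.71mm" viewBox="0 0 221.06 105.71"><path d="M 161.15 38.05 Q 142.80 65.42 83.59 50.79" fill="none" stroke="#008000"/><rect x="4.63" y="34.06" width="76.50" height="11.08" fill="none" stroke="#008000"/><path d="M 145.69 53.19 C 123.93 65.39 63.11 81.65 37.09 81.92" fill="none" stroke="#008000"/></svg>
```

1 u = 1 mm; y_m = 105.71 − y.

[1] `<path>` quadratic bezier, #008000→engrave S228 F2529: (161.15,67.66) → (152.18,58.39) → (139.93,52.48) → (124.42,49.94) → (105.64,50.75) → (83.59,54.92)

[2] `<rect>` rectangle, #008000→engrave S228 F2529: (4.63,71.65) → (81.13,71.65) → (81.13,60.57) → (4.63,60.57) → (4.63,71.65) (closed)

[3] `<path>` cubic bezier, #008000→engrave S228 F2529: (145.69,52.52) → (128.54,44.87) → (105.56,37.21) → (80.29,30.51) → (56.29,25.71) → (37.09,23.79)

G21
G90
G0 X161.15 Y67.66
M4 S228
G1 X152.18 Y58.39 F2529
G1 X139.93 Y52.48 F2529
G1 X124.42 Y49.94 F2529
G1 X105.64 Y50.75 F2529
G1 X83.59 Y54.92 F2529
M5
G0 X4.63 Y71.65
M4 S228
G1 X81.13 Y71.65 F2529
G1 X81.13 Y60.57 F2529
G1 X4.63 Y60.57 F2529
G1 X4.63 Y71.65 F2529
M5
G0 X145.69 Y52.52
M4 S228
G1 X128.54 Y44.87 F2529
G1 X105.56 Y37.21 F2529
G1 X80.29 Y30.51 F2529
G1 X56.29 Y25.71 F2529
G1 X37.09 Y23.79 F2529
M5
G0 X0.00 Y0.00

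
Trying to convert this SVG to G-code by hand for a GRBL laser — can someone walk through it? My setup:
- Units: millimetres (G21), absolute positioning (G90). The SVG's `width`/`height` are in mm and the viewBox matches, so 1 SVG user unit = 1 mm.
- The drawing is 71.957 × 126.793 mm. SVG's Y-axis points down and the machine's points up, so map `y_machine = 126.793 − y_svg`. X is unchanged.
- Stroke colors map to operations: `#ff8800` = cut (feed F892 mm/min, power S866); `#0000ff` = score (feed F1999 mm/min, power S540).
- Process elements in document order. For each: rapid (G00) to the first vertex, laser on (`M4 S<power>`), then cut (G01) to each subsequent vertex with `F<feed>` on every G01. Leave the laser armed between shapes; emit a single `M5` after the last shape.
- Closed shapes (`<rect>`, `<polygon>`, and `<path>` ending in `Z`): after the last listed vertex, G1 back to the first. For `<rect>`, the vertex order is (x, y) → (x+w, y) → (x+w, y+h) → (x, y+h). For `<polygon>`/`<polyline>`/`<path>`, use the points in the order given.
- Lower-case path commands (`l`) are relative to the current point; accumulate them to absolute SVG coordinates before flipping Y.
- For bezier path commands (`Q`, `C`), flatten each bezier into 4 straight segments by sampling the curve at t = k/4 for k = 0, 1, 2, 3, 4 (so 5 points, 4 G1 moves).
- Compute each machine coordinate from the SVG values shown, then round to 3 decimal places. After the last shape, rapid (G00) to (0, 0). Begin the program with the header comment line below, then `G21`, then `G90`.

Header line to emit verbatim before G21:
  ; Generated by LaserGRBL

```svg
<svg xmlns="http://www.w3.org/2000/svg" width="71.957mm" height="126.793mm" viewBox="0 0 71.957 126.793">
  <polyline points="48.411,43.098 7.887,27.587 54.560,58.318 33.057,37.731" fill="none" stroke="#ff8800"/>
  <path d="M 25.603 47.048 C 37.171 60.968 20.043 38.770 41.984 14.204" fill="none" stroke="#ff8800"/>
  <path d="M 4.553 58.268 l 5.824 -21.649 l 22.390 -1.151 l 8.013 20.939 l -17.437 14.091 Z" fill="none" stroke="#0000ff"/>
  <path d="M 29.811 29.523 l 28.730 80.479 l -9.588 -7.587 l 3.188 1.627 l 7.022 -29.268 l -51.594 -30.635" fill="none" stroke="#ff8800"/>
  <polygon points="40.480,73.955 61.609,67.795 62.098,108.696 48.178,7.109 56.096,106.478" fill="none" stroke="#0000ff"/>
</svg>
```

; Generated by LaserGRBL
G21
G90
G00 X48.411 Y83.695
M4 S866
G01 X7.887 Y99.206 F892
G01 X54.560 Y68.475 F892
G01 X33.057 Y89.062 F892
G00 X25.603 Y79.745
M4 S866
G01 X29.957 Y75.550 F892
G01 X29.904 Y81.735 F892
G01 X31.795 Y95.136 F892
G01 X41.984 Y112.589 F892
G00 X4.553 Y68.525
M4 S540
G01 X10.377 Y90.174 F1999
G01 X32.767 Y91.325 F1999
G01 X40.780 Y70.386 F1999
G01 X23.343 Y56.295 F1999
G01 X4.553 Y68.525 F1999
G00 X29.811 Y97.270
M4 S866
G01 X58.541 Y16.791 F892
G01 X48.953 Y24.378 F892
G01 X52.141 Y22.751 F892
G01 X59.163 Y52.019 F892
G01 X7.569 Y82.654 F892
G00 X40.480 Y52.838
M4 S540
G01 X61.609 Y58.998 F1999
G01 X62.098 Y18.097 F1999
G01 X48.178 Y119.684 F1999
G01 X56.096 Y20.315 F1999
G01 X40.480 Y52.838 F1999
M5
G00 X0.000 Y0.000

viewBox `0 0 71.957 126.793` with mm width/height → 1 unit = 1 mm. Flip: y_m = 126.793 − y_svg.

**Shape 1** — `<polyline>` open polyline, stroke `#ff8800` → cut (S866, F892). Machine vertices: (48.411,83.695) → (7.887,99.206) → (54.560,68.475) → (33.057,89.062). Open path.

**Shape 2** — `<path>` cubic bezier, stroke `#ff8800` → cut (S866, F892). Control points (SVG): P0=(25.603,47.048), P1=(37.171,60.968), P2=(20.043,38.770), P3=(41.984,14.204); sampled at t=k/4. Machine vertices: (25.603,79.745) → (29.957,75.550) → (29.904,81.735) → (31.795,95.136) → (41.984,112.589). Open path.

**Shape 3** — `<path>` regular polygon, stroke `#0000ff` → score (S540, F1999). Machine vertices: (4.553,68.525) → (10.377,90.174) → (32.767,91.325) → (40.780,70.386) → (23.343,56.295) → (4.553,68.525). Closed: final G1 returns to the first vertex.

**Shape 4** — `<path>` open polyline, stroke `#ff8800` → cut (S866, F892). Machine vertices: (29.811,97.270) → (58.541,16.791) → (48.953,24.378) → (52.141,22.751) → (59.163,52.019) → (7.569,82.654). Open path.

**Shape 5** — `<polygon>` closed polygon, stroke `#0000ff` → score (S540, F1999). Machine vertices: (40.480,52.838) → (61.609,58.998) → (62.098,18.097) → (48.178,119.684) → (56.096,20.315) → (40.480,52.838). Closed: final G1 returns to the first vertex.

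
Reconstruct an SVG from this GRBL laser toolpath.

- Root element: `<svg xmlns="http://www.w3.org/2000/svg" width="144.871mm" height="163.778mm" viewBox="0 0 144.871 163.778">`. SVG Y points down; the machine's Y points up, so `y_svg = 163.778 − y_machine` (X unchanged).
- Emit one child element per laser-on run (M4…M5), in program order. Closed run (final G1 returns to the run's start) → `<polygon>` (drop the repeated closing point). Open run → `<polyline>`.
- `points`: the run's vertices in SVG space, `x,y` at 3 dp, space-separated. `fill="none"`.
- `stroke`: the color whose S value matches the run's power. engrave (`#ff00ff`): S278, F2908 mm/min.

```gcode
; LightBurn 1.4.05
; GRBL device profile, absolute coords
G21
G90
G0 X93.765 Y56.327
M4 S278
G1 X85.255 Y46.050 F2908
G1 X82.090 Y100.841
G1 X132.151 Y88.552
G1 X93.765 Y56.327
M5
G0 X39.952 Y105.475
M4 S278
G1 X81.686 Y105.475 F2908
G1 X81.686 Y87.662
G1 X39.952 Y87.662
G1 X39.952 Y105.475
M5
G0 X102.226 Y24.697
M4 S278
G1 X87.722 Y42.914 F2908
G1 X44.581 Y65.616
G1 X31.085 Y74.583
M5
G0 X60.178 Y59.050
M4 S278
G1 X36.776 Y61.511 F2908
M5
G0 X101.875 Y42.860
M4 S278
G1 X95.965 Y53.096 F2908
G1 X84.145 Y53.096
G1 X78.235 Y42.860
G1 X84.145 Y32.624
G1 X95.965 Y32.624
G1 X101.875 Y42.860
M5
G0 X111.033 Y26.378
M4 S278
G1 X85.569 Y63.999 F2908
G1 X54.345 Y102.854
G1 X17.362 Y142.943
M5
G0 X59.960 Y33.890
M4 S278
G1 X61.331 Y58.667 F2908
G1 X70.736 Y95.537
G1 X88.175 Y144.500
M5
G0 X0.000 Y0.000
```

<svg xmlns="http://www.w3.org/2000/svg" width="144.871mm" height="163.778mm" viewBox="0 0 144.871 163.778">
  <polygon points="93.765,107.451 85.255,117.728 82.090,62.937 132.151,75.226" fill="none" stroke="#ff00ff"/>
  <polygon points="39.952,58.303 81.686,58.303 81.686,76.116 39.952,76.116" fill="none" stroke="#ff00ff"/>
  <polyline points="102.226,139.081 87.722,120.864 44.581,98.162 31.085,89.195" fill="none" stroke="#ff00ff"/>
  <polyline points="60.178,104.728 36.776,102.267" fill="none" stroke="#ff00ff"/>
  <polygon points="101.875,120.918 95.965,110.682 84.145,110.682 78.235,120.918 84.145,131.154 95.965,131.154" fill="none" stroke="#ff00ff"/>
  <polyline points="111.033,137.400 85.569,99.779 54.345,60.924 17.362,20.835" fill="none" stroke="#ff00ff"/>
  <polyline points="59.960,129.888 61.331,105.111 70.736,68.241 88.175,19.278" fill="none" stroke="#ff00ff"/>
</svg>

y_svg = 163.778 − y_m. Every run uses S278, so all elements get stroke `#ff00ff` (engrave).

[1] closed run; points: 93.765,107.451 85.255,117.728 82.090,62.937 132.151,75.226

[2] closed run; points: 39.952,58.303 81.686,58.303 81.686,76.116 39.952,76.116

[3] open run; points: 102.226,139.081 87.722,120.864 44.581,98.162 31.085,89.195

[4] open run; points: 60.178,104.728 36.776,102.267

[5] closed run; points: 101.875,120.918 95.965,110.682 84.145,110.682 78.235,120.918 84.145,131.154 95.965,131.154

[6] open run; points: 111.033,137.400 85.569,99.779 54.345,60.924 17.362,20.835

[7] open run; points: 59.960,129.888 61.331,105.111 70.736,68.241 88.175,19.278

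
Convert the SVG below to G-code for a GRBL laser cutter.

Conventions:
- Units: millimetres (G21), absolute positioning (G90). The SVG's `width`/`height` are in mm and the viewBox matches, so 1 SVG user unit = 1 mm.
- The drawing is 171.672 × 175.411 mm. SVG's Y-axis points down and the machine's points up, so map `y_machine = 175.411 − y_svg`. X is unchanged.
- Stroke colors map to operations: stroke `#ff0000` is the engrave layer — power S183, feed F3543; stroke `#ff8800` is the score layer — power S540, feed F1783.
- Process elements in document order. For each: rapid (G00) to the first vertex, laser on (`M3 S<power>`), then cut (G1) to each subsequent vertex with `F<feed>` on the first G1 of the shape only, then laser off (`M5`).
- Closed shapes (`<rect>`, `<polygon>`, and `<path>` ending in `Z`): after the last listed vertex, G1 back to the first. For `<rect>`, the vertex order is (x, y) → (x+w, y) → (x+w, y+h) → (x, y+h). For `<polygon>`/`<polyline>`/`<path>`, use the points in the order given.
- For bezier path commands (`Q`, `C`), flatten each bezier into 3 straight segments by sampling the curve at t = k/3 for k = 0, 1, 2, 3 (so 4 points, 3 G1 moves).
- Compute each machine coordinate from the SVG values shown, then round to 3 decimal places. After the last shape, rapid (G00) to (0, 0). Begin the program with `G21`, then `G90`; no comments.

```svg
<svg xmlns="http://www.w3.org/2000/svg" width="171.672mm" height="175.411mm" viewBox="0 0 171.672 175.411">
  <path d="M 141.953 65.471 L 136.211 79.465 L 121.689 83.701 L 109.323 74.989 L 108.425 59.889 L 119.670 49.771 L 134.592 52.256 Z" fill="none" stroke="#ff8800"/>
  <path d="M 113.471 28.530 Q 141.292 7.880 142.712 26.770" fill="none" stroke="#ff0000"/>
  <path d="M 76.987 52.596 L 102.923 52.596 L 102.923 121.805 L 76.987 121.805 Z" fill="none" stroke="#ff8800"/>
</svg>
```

G21
G90
G00 X141.953 Y109.940
M3 S540
G1 X136.211 Y95.946 F1783
G1 X121.689 Y91.710
G1 X109.323 Y100.422
G1 X108.425 Y115.522
G1 X119.670 Y125.640
G1 X134.592 Y123.155
G1 X141.953 Y109.940
M5
G00 X113.471 Y146.881
M3 S183
G1 X129.085 Y156.254 F3543
G1 X138.832 Y156.841
G1 X142.712 Y148.641
M5
G00 X76.987 Y122.815
M3 S540
G1 X102.923 Y122.815 F1783
G1 X102.923 Y53.606
G1 X76.987 Y53.606
G1 X76.987 Y122.815
M5
G00 X0.000 Y0.000

Since the viewBox matches the mm dimensions, user units are millimetres directly. The only transform is the Y-flip y_m = 175.411 − y_svg.

Shape 1 is a regular polygon drawn with `<path>`. Its stroke #ff8800 means score at S540, F1783. After flipping Y the toolpath is (141.953,109.940) → (136.211,95.946) → (121.689,91.710) → (109.323,100.422) → (108.425,115.522) → (119.670,125.640) → (134.592,123.155) → (141.953,109.940), returning to the start.

Shape 2 is a quadratic bezier drawn with `<path>`. Its stroke #ff0000 means engrave at S183, F3543. After flipping Y the toolpath is (113.471,146.881) → (129.085,156.254) → (138.832,156.841) → (142.712,148.641).

Shape 3 is a rectangle drawn with `<path>`. Its stroke #ff8800 means score at S540, F1783. After flipping Y the toolpath is (76.987,122.815) → (102.923,122.815) → (102.923,53.606) → (76.987,53.606) → (76.987,122.815), returning to the start.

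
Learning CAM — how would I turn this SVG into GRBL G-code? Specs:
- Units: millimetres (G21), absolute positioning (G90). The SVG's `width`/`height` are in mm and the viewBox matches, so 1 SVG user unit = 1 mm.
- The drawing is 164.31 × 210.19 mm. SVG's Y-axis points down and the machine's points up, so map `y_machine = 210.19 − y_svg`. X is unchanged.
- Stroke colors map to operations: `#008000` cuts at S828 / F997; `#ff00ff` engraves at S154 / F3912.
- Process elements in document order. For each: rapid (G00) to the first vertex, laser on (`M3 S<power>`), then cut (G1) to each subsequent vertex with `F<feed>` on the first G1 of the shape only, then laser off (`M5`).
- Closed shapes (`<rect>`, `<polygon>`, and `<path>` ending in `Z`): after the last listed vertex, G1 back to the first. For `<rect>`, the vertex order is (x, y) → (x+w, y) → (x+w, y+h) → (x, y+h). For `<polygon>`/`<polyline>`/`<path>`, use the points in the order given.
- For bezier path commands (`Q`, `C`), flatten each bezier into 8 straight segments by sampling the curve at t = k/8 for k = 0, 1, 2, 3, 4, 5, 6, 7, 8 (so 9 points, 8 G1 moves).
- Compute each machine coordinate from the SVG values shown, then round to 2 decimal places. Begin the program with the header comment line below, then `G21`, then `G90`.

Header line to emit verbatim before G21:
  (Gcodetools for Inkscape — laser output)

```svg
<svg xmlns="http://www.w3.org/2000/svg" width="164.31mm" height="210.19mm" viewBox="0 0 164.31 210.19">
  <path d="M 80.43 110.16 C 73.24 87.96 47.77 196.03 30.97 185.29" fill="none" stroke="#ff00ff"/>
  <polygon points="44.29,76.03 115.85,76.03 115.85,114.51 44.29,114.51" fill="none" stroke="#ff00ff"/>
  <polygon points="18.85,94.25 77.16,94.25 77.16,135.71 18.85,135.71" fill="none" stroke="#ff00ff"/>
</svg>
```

Since the viewBox matches the mm dimensions, user units are millimetres directly. The only transform is the Y-flip y_m = 210.19 − y_svg.

Shape 1 is a cubic bezier drawn with `<path>`. Its stroke #ff00ff means engrave at S154, F3912. After flipping Y the toolpath is (80.43,100.03) → (76.93,102.74) → (72.03,96.15) → (66.05,83.18) → (59.30,66.76) → (52.11,49.81) → (44.77,35.23) → (37.62,25.96) → (30.97,24.90).

Shape 2 is a rectangle drawn with `<polygon>`. Its stroke #ff00ff means engrave at S154, F3912. After flipping Y the toolpath is (44.29,134.16) → (115.85,134.16) → (115.85,95.68) → (44.29,95.68) → (44.29,134.16), returning to the start.

Shape 3 is a rectangle drawn with `<polygon>`. Its stroke #ff00ff means engrave at S154, F3912. After flipping Y the toolpath is (18.85,115.94) → (77.16,115.94) → (77.16,74.48) → (18.85,74.48) → (18.85,115.94), returning to the start.

(Gcodetools for Inkscape — laser output)
G21
G90
G00 X80.43 Y100.03
M3 S154
G1 X76.93 Y102.74 F3912
G1 X72.03 Y96.15
G1 X66.05 Y83.18
G1 X59.30 Y66.76
G1 X52.11 Y49.81
G1 X44.77 Y35.23
G1 X37.62 Y25.96
G1 X30.97 Y24.90
M5
G00 X44.29 Y134.16
M3 S154
G1 X115.85 Y134.16 F3912
G1 X115.85 Y95.68
G1 X44.29 Y95.68
G1 X44.29 Y134.16
M5
G00 X18.85 Y115.94
M3 S154
G1 X77.16 Y115.94 F3912
G1 X77.16 Y74.48
G1 X18.85 Y74.48
G1 X18.85 Y115.94
M5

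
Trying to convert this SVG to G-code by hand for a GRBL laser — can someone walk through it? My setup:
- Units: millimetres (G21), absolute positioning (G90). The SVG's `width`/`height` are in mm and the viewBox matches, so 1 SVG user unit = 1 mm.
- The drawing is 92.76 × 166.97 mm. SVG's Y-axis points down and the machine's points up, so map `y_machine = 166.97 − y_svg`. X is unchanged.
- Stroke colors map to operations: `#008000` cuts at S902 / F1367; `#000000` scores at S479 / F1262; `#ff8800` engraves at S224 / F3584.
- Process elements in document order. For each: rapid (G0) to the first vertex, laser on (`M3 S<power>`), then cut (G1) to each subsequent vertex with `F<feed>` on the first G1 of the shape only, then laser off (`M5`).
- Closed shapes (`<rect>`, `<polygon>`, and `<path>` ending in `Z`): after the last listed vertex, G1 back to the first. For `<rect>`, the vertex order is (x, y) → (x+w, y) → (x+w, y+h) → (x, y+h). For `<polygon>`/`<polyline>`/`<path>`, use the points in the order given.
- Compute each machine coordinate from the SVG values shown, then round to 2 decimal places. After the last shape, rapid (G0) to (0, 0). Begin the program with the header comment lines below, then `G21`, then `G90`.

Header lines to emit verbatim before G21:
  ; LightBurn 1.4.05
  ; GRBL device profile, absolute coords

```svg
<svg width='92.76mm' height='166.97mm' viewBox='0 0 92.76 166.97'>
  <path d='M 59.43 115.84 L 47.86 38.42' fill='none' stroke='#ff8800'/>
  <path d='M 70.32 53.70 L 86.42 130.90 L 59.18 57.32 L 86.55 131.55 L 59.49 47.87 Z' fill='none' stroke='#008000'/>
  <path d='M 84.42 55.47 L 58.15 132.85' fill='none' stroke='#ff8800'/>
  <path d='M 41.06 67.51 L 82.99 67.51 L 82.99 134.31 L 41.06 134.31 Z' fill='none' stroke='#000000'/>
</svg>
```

Since the viewBox matches the mm dimensions, user units are millimetres directly. The only transform is the Y-flip y_m = 166.97 − y_svg.

Shape 1 is a line segment drawn with `<path>`. Its stroke #ff8800 means engrave at S224, F3584. After flipping Y the toolpath is (59.43,51.13) → (47.86,128.55).

Shape 2 is a closed polygon drawn with `<path>`. Its stroke #008000 means cut at S902, F1367. After flipping Y the toolpath is (70.32,113.27) → (86.42,36.07) → (59.18,109.65) → (86.55,35.42) → (59.49,119.10) → (70.32,113.27), returning to the start.

Shape 3 is a line segment drawn with `<path>`. Its stroke #ff8800 means engrave at S224, F3584. After flipping Y the toolpath is (84.42,111.50) → (58.15,34.12).

Shape 4 is a rectangle drawn with `<path>`. Its stroke #000000 means score at S479, F1262. After flipping Y the toolpath is (41.06,99.46) → (82.99,99.46) → (82.99,32.66) → (41.06,32.66) → (41.06,99.46), returning to the start.

; LightBurn 1.4.05
; GRBL device profile, absolute coords
G21
G90
G0 X59.43 Y51.13
M3 S224
G1 X47.86 Y128.55 F3584
M5
G0 X70.32 Y113.27
M3 S902
G1 X86.42 Y36.07 F1367
G1 X59.18 Y109.65
G1 X86.55 Y35.42
G1 X59.49 Y119.10
G1 X70.32 Y113.27
M5
G0 X84.42 Y111.50
M3 S224
G1 X58.15 Y34.12 F3584
M5
G0 X41.06 Y99.46
M3 S479
G1 X82.99 Y99.46 F1262
G1 X82.99 Y32.66
G1 X41.06 Y32.66
G1 X41.06 Y99.46
M5
G0 X0.00 Y0.00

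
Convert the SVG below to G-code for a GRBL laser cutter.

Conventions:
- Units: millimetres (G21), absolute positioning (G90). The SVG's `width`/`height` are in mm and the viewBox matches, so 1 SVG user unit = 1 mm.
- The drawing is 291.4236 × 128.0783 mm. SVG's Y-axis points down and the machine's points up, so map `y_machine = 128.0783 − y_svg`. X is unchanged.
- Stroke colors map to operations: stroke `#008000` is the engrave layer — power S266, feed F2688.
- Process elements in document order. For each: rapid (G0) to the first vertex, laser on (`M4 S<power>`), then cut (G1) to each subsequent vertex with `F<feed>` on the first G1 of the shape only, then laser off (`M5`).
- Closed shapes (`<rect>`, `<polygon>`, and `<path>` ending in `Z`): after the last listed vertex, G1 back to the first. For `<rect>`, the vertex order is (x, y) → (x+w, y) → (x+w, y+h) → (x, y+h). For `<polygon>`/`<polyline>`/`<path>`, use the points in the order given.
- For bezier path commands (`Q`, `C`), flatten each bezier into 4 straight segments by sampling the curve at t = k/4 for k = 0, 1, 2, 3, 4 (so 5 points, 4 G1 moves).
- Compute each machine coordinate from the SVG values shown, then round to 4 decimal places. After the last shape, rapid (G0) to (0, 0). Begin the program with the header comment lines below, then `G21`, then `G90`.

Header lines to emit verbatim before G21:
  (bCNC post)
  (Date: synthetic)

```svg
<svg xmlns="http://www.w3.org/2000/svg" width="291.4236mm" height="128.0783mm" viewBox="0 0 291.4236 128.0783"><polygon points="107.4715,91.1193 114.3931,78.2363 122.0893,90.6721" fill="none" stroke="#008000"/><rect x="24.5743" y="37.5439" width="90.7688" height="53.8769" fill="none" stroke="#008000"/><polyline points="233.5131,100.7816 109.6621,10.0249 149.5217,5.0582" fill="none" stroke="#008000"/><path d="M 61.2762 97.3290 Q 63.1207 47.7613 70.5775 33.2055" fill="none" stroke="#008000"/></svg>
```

(bCNC post)
(Date: synthetic)
G21
G90
G0 X107.4715 Y36.9590
M4 S266
G1 X114.3931 Y49.8420 F2688
G1 X122.0893 Y37.4062
G1 X107.4715 Y36.9590
M5
G0 X24.5743 Y90.5344
M4 S266
G1 X115.3431 Y90.5344 F2688
G1 X115.3431 Y36.6575
G1 X24.5743 Y36.6575
G1 X24.5743 Y90.5344
M5
G0 X233.5131 Y27.2967
M4 S266
G1 X109.6621 Y118.0534 F2688
G1 X149.5217 Y123.0201
M5
G0 X61.2762 Y30.7493
M4 S266
G1 X62.5492 Y53.3449 F2688
G1 X64.5238 Y71.5640
G1 X67.1999 Y85.4067
G1 X70.5775 Y94.8728
M5
G0 X0.0000 Y0.0000

1 u = 1 mm; y_m = 128.0783 − y.

[1] `<polygon>` regular polygon, #008000→engrave S266 F2688: (107.4715,36.9590) → (114.3931,49.8420) → (122.0893,37.4062) → (107.4715,36.9590) (closed)

[2] `<rect>` rectangle, #008000→engrave S266 F2688: (24.5743,90.5344) → (115.3431,90.5344) → (115.3431,36.6575) → (24.5743,36.6575) → (24.5743,90.5344) (closed)

[3] `<polyline>` open polyline, #008000→engrave S266 F2688: (233.5131,27.2967) → (109.6621,118.0534) → (149.5217,123.0201)

[4] `<path>` quadratic bezier, #008000→engrave S266 F2688: (61.2762,30.7493) → (62.5492,53.3449) → (64.5238,71.5640) → (67.1999,85.4067) → (70.5775,94.8728)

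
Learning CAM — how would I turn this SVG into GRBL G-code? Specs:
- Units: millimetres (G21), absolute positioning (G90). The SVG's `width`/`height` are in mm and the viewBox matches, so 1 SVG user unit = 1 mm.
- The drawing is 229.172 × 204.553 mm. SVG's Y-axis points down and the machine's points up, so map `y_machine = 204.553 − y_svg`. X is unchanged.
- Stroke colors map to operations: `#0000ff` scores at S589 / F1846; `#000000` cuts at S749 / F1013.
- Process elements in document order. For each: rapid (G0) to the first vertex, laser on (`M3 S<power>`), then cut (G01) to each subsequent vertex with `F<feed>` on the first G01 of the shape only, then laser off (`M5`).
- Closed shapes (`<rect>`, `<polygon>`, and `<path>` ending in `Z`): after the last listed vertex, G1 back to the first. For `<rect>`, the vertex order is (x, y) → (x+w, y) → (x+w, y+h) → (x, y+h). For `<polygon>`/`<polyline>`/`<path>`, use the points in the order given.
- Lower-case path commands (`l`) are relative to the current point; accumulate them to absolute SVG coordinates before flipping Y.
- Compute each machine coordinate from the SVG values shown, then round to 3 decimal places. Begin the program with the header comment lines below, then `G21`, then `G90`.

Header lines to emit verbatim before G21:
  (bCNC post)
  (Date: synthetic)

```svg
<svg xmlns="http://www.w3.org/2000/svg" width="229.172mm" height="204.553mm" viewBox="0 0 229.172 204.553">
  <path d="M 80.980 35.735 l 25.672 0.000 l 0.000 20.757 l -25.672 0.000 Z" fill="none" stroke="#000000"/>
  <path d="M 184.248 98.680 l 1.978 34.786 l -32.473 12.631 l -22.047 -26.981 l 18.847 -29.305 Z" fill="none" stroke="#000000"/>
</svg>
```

1 u = 1 mm; y_m = 204.553 − y.

[1] `<path>` rectangle, #000000→cut S749 F1013: (80.980,168.818) → (106.652,168.818) → (106.652,148.061) → (80.980,148.061) → (80.980,168.818) (closed)

[2] `<path>` regular polygon, #000000→cut S749 F1013: (184.248,105.873) → (186.226,71.087) → (153.753,58.456) → (131.706,85.437) → (150.553,114.742) → (184.248,105.873) (closed)

(bCNC post)
(Date: synthetic)
G21
G90
G0 X80.980 Y168.818
M3 S749
G01 X106.652 Y168.818 F1013
G01 X106.652 Y148.061
G01 X80.980 Y148.061
G01 X80.980 Y168.818
M5
G0 X184.248 Y105.873
M3 S749
G01 X186.226 Y71.087 F1013
G01 X153.753 Y58.456
G01 X131.706 Y85.437
G01 X150.553 Y114.742
G01 X184.248 Y105.873
M5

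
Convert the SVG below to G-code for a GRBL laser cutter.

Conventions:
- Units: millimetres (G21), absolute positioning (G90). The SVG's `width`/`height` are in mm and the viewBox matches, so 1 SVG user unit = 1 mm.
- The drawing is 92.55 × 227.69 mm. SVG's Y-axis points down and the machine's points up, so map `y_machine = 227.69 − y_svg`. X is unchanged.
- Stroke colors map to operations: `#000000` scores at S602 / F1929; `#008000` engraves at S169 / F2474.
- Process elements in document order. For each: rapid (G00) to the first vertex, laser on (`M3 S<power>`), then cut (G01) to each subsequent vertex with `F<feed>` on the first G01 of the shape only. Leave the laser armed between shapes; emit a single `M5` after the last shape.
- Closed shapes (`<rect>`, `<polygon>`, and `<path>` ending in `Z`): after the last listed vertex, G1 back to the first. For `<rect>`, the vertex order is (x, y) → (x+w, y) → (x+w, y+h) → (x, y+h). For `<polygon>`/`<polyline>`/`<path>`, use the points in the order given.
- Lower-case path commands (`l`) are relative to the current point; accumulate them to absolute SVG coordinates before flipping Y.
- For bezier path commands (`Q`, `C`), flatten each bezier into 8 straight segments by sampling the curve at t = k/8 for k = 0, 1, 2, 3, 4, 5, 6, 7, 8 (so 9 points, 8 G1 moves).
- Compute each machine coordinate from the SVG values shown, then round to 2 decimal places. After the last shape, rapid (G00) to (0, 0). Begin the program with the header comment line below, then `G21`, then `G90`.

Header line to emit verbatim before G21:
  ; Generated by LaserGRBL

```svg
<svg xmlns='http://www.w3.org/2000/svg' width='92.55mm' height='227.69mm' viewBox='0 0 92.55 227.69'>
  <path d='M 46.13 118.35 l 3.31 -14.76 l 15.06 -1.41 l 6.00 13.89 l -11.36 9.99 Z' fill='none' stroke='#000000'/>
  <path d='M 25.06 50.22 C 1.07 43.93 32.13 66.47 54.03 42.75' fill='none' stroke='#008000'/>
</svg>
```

Since the viewBox matches the mm dimensions, user units are millimetres directly. The only transform is the Y-flip y_m = 227.69 − y_svg.

Shape 1 is a regular polygon drawn with `<path>`. Its stroke #000000 means score at S602, F1929. After flipping Y the toolpath is (46.13,109.34) → (49.44,124.10) → (64.50,125.51) → (70.50,111.62) → (59.14,101.63) → (46.13,109.34), returning to the start.

Shape 2 is a cubic bezier drawn with `<path>`. Its stroke #008000 means engrave at S169, F2474. After flipping Y the toolpath is (25.06,177.47) → (18.52,178.62) → (16.39,177.96) → (17.91,176.34) → (22.34,174.67) → (28.91,173.81) → (36.89,174.65) → (45.51,178.07) → (54.03,184.94).

; Generated by LaserGRBL
G21
G90
G00 X46.13 Y109.34
M3 S602
G01 X49.44 Y124.10 F1929
G01 X64.50 Y125.51
G01 X70.50 Y111.62
G01 X59.14 Y101.63
G01 X46.13 Y109.34
G00 X25.06 Y177.47
M3 S169
G01 X18.52 Y178.62 F2474
G01 X16.39 Y177.96
G01 X17.91 Y176.34
G01 X22.34 Y174.67
G01 X28.91 Y173.81
G01 X36.89 Y174.65
G01 X45.51 Y178.07
G01 X54.03 Y184.94
M5
G00 X0.00 Y0.00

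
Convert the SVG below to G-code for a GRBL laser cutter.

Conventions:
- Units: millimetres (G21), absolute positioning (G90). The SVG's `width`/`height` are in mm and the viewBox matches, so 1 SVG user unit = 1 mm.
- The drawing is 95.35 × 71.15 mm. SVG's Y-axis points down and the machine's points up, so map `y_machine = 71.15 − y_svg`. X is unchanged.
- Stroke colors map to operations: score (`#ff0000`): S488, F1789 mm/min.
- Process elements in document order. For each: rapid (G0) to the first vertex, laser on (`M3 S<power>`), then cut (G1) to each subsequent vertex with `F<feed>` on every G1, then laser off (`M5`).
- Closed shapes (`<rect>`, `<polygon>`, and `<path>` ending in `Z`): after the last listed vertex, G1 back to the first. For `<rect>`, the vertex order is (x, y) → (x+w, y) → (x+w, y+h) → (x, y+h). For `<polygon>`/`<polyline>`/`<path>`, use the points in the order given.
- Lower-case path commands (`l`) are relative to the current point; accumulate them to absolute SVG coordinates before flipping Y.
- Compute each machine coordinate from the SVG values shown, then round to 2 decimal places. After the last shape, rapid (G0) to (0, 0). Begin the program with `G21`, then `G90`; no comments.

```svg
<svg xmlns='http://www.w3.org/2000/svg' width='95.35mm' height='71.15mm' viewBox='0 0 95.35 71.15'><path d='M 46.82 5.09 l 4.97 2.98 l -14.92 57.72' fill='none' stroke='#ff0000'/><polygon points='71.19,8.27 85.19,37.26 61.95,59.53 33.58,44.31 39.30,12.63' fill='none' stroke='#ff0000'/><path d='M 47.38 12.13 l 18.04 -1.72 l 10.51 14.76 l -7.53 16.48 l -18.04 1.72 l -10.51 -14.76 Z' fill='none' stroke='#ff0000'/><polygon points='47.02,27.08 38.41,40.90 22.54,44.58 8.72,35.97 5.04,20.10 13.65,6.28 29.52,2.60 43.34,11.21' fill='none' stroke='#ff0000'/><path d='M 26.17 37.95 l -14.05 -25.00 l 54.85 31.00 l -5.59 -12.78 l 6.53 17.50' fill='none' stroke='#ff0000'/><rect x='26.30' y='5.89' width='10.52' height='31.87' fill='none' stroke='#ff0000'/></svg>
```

G21
G90
G0 X46.82 Y66.06
M3 S488
G1 X51.79 Y63.08 F1789
G1 X36.87 Y5.36 F1789
M5
G0 X71.19 Y62.88
M3 S488
G1 X85.19 Y33.89 F1789
G1 X61.95 Y11.62 F1789
G1 X33.58 Y26.84 F1789
G1 X39.30 Y58.52 F1789
G1 X71.19 Y62.88 F1789
M5
G0 X47.38 Y59.02
M3 S488
G1 X65.42 Y60.74 F1789
G1 X75.93 Y45.98 F1789
G1 X68.40 Y29.50 F1789
G1 X50.36 Y27.78 F1789
G1 X39.85 Y42.54 F1789
G1 X47.38 Y59.02 F1789
M5
G0 X47.02 Y44.07
M3 S488
G1 X38.41 Y30.25 F1789
G1 X22.54 Y26.57 F1789
G1 X8.72 Y35.18 F1789
G1 X5.04 Y51.05 F1789
G1 X13.65 Y64.87 F1789
G1 X29.52 Y68.55 F1789
G1 X43.34 Y59.94 F1789
G1 X47.02 Y44.07 F1789
M5
G0 X26.17 Y33.20
M3 S488
G1 X12.12 Y58.20 F1789
G1 X66.97 Y27.20 F1789
G1 X61.38 Y39.98 F1789
G1 X67.91 Y22.48 F1789
M5
G0 X26.30 Y65.26
M3 S488
G1 X36.82 Y65.26 F1789
G1 X36.82 Y33.39 F1789
G1 X26.30 Y33.39 F1789
G1 X26.30 Y65.26 F1789
M5
G0 X0.00 Y0.00

viewBox `0 0 95.35 71.15` with mm width/height → 1 unit = 1 mm. Flip: y_m = 71.15 − y_svg.

**Shape 1** — `<path>` open polyline, stroke `#ff0000` → score (S488, F1789). Machine vertices: (46.82,66.06) → (51.79,63.08) → (36.87,5.36). Open path.

**Shape 2** — `<polygon>` regular polygon, stroke `#ff0000` → score (S488, F1789). Machine vertices: (71.19,62.88) → (85.19,33.89) → (61.95,11.62) → (33.58,26.84) → (39.30,58.52) → (71.19,62.88). Closed: final G1 returns to the first vertex.

**Shape 3** — `<path>` regular polygon, stroke `#ff0000` → score (S488, F1789). Machine vertices: (47.38,59.02) → (65.42,60.74) → (75.93,45.98) → (68.40,29.50) → (50.36,27.78) → (39.85,42.54) → (47.38,59.02). Closed: final G1 returns to the first vertex.

**Shape 4** — `<polygon>` regular polygon, stroke `#ff0000` → score (S488, F1789). Machine vertices: (47.02,44.07) → (38.41,30.25) → (22.54,26.57) → (8.72,35.18) → (5.04,51.05) → (13.65,64.87) → (29.52,68.55) → (43.34,59.94) → (47.02,44.07). Closed: final G1 returns to the first vertex.

**Shape 5** — `<path>` open polyline, stroke `#ff0000` → score (S488, F1789). Machine vertices: (26.17,33.20) → (12.12,58.20) → (66.97,27.20) → (61.38,39.98) → (67.91,22.48). Open path.

**Shape 6** — `<rect>` rectangle, stroke `#ff0000` → score (S488, F1789). Machine vertices: (26.30,65.26) → (36.82,65.26) → (36.82,33.39) → (26.30,33.39) → (26.30,65.26). Closed: final G1 returns to the first vertex.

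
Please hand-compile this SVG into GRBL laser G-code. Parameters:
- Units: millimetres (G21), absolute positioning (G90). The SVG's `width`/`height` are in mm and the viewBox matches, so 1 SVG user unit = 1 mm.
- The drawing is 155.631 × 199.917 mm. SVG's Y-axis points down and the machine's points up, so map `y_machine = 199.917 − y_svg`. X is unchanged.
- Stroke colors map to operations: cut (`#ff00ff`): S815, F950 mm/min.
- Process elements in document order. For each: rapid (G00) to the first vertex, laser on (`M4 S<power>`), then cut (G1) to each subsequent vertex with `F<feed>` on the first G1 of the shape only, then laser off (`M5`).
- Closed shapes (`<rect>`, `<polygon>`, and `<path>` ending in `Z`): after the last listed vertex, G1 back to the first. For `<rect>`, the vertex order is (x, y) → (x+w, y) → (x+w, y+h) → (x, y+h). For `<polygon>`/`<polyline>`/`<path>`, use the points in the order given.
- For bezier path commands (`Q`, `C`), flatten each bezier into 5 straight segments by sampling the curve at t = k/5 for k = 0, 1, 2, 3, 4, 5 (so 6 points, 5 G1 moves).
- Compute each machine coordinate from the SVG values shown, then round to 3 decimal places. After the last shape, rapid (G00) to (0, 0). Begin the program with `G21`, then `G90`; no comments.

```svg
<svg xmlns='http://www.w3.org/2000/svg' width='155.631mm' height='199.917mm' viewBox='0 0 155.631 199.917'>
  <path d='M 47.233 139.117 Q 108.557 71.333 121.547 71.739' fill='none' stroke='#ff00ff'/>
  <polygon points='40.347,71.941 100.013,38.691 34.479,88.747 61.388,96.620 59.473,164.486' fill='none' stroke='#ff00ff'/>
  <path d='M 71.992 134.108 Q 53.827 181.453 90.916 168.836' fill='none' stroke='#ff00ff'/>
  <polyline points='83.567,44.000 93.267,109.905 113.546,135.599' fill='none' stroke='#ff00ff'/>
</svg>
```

G21
G90
G00 X47.233 Y60.800
M4 S815
G1 X69.829 Y85.186 F950
G1 X88.559 Y104.117
G1 X103.422 Y117.592
G1 X114.418 Y125.613
G1 X121.547 Y128.178
M5
G00 X40.347 Y127.976
M4 S815
G1 X100.013 Y161.226 F950
G1 X34.479 Y111.170
G1 X61.388 Y103.297
G1 X59.473 Y35.431
G1 X40.347 Y127.976
M5
G00 X71.992 Y65.809
M4 S815
G1 X66.936 Y49.269 F950
G1 X66.301 Y37.527
G1 X70.085 Y30.581
G1 X78.291 Y28.433
G1 X90.916 Y31.081
M5
G00 X83.567 Y155.917
M4 S815
G1 X93.267 Y90.012 F950
G1 X113.546 Y64.318
M5
G00 X0.000 Y0.000

Since the viewBox matches the mm dimensions, user units are millimetres directly. The only transform is the Y-flip y_m = 199.917 − y_svg.

Shape 1 is a quadratic bezier drawn with `<path>`. Its stroke #ff00ff means cut at S815, F950. After flipping Y the toolpath is (47.233,60.800) → (69.829,85.186) → (88.559,104.117) → (103.422,117.592) → (114.418,125.613) → (121.547,128.178).

Shape 2 is a closed polygon drawn with `<polygon>`. Its stroke #ff00ff means cut at S815, F950. After flipping Y the toolpath is (40.347,127.976) → (100.013,161.226) → (34.479,111.170) → (61.388,103.297) → (59.473,35.431) → (40.347,127.976), returning to the start.

Shape 3 is a quadratic bezier drawn with `<path>`. Its stroke #ff00ff means cut at S815, F950. After flipping Y the toolpath is (71.992,65.809) → (66.936,49.269) → (66.301,37.527) → (70.085,30.581) → (78.291,28.433) → (90.916,31.081).

Shape 4 is a open polyline drawn with `<polyline>`. Its stroke #ff00ff means cut at S815, F950. After flipping Y the toolpath is (83.567,155.917) → (93.267,90.012) → (113.546,64.318).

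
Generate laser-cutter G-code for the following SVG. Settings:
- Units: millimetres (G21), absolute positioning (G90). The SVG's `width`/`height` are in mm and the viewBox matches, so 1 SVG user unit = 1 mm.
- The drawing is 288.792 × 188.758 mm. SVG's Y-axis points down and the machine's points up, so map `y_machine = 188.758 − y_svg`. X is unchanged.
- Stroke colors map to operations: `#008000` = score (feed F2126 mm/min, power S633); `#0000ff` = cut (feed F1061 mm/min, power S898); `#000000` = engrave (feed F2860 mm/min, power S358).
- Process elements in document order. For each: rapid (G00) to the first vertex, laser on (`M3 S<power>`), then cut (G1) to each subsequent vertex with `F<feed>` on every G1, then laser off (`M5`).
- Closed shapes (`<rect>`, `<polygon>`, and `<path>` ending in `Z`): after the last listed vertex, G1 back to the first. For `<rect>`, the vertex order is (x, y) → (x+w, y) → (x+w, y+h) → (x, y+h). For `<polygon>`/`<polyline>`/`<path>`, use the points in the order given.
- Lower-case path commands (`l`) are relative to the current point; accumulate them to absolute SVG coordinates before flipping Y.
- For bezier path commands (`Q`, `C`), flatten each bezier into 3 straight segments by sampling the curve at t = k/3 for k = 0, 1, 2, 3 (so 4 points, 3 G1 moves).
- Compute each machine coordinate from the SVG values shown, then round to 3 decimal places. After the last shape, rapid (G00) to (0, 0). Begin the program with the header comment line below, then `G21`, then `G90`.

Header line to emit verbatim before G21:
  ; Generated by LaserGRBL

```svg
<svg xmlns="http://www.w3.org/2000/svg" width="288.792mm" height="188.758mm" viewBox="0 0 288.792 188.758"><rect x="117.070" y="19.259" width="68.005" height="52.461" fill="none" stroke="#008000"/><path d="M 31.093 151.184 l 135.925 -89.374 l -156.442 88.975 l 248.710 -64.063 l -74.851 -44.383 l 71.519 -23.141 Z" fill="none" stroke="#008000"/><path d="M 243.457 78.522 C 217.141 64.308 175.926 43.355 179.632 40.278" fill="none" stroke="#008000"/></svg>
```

1 u = 1 mm; y_m = 188.758 − y.

[1] `<rect>` rectangle, #008000→score S633 F2126: (117.070,169.499) → (185.075,169.499) → (185.075,117.038) → (117.070,117.038) → (117.070,169.499) (closed)

[2] `<path>` closed polygon, #008000→score S633 F2126: (31.093,37.574) → (167.018,126.948) → (10.576,37.973) → (259.286,102.036) → (184.435,146.419) → (255.954,169.560) → (31.093,37.574) (closed)

[3] `<path>` cubic bezier, #008000→score S633 F2126: (243.457,110.236) → (214.390,125.785) → (188.684,140.356) → (179.632,148.480)

; Generated by LaserGRBL
G21
G90
G00 X117.070 Y169.499
M3 S633
G1 X185.075 Y169.499 F2126
G1 X185.075 Y117.038 F2126
G1 X117.070 Y117.038 F2126
G1 X117.070 Y169.499 F2126
M5
G00 X31.093 Y37.574
M3 S633
G1 X167.018 Y126.948 F2126
G1 X10.576 Y37.973 F2126
G1 X259.286 Y102.036 F2126
G1 X184.435 Y146.419 F2126
G1 X255.954 Y169.560 F2126
G1 X31.093 Y37.574 F2126
M5
G00 X243.457 Y110.236
M3 S633
G1 X214.390 Y125.785 F2126
G1 X188.684 Y140.356 F2126
G1 X179.632 Y148.480 F2126
M5
G00 X0.000 Y0.000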